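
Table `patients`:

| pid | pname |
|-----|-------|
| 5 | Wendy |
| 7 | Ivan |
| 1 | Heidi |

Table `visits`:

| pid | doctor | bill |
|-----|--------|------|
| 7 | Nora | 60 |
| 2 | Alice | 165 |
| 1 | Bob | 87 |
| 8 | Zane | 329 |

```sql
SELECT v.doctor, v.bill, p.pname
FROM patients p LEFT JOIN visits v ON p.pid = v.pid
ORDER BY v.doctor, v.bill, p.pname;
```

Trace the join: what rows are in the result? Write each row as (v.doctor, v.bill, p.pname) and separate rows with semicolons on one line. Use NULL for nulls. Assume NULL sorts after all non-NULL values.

LEFT JOIN keeps every row from `patients`; unmatched rows get NULL for `visits`'s columns.
Matching on p.pid = v.pid.
- p row (pid=5): no match → kept, v columns NULL.
- p row (pid=7): matches 1 v row(s) → 1 output row(s).
- p row (pid=1): matches 1 v row(s) → 1 output row(s).
After projecting and ordering:
v.doctor | v.bill | p.pname
Bob | 87 | Heidi
Nora | 60 | Ivan
NULL | NULL | Wendy

(Bob, 87, Heidi); (Nora, 60, Ivan); (NULL, NULL, Wendy)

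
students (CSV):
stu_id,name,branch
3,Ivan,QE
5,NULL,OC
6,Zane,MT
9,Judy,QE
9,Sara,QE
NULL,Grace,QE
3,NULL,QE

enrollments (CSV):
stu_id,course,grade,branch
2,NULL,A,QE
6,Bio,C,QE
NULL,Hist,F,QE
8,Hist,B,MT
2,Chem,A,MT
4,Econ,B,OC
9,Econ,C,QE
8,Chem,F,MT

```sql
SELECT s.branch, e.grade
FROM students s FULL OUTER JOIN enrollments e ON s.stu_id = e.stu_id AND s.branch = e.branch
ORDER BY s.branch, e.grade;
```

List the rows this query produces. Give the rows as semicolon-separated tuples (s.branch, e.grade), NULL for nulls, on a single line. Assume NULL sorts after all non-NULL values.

FULL OUTER JOIN keeps every row from both sides; unmatched rows get NULL for the other side's columns.
Matching on s.stu_id = e.stu_id AND s.branch = e.branch. A NULL in a compared column never satisfies the condition.
Matched pairs: 2; unmatched s rows kept: 5; unmatched e rows kept: 7.

(MT, NULL); (OC, NULL); (QE, C); (QE, C); (QE, NULL); (QE, NULL); (QE, NULL); (NULL, A); (NULL, A); (NULL, B); (NULL, B); (NULL, C); (NULL, F); (NULL, F)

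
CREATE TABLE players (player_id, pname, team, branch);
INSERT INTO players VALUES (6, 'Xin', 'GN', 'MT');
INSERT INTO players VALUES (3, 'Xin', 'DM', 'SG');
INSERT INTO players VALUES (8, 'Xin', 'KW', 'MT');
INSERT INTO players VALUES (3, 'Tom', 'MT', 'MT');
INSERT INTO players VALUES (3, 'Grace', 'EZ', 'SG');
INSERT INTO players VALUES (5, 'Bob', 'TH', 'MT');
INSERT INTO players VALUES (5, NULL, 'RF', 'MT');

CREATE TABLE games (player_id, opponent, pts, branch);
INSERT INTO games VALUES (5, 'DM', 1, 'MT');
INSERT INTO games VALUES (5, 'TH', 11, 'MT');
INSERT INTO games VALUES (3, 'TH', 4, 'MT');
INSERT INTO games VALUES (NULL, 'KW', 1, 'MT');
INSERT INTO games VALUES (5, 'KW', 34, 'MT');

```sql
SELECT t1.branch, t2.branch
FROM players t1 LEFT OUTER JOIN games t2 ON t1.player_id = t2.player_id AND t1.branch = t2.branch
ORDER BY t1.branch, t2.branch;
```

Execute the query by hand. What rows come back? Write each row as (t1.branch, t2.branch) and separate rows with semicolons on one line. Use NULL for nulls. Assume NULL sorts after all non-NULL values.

(MT, MT); (MT, MT); (MT, MT); (MT, MT); (MT, MT); (MT, MT); (MT, MT); (MT, NULL); (MT, NULL); (SG, NULL); (SG, NULL)

LEFT JOIN keeps every row from `players`; unmatched rows get NULL for `games`'s columns.
Matching on t1.player_id = t2.player_id AND t1.branch = t2.branch. A NULL in a compared column never satisfies the condition.
- t1 row (player_id=6, branch=MT): no match → kept, t2 columns NULL.
- t1 row (player_id=3, branch=SG): no match → kept, t2 columns NULL.
- t1 row (player_id=8, branch=MT): no match → kept, t2 columns NULL.
- t1 row (player_id=3, branch=MT): matches 1 t2 row(s) → 1 output row(s).
- t1 row (player_id=3, branch=SG): no match → kept, t2 columns NULL.
- t1 row (player_id=5, branch=MT): matches 3 t2 row(s) → 3 output row(s).
- t1 row (player_id=5, branch=MT): matches 3 t2 row(s) → 3 output row(s).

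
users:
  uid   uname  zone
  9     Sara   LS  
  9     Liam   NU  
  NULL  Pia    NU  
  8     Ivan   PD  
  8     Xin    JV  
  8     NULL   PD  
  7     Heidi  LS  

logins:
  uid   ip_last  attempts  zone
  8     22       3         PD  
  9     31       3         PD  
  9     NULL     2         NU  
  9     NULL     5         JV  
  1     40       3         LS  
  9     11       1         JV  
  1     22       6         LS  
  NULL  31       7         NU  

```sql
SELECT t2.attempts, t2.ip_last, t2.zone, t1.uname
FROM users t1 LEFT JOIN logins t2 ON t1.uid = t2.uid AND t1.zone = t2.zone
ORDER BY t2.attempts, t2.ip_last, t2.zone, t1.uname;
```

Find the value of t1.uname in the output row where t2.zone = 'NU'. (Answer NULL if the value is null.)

Liam

LEFT JOIN keeps every row from `users`; unmatched rows get NULL for `logins`'s columns.
Matching on t1.uid = t2.uid AND t1.zone = t2.zone. A NULL in a compared column never satisfies the condition.
- t1[0] uid=9, zone=LS → no match; kept with NULLs on the t2 side.
- t1[1] uid=9, zone=NU → 1 match(es) in t2 → 1 row(s).
- t1[2] uid=NULL, zone=NU → no match; kept with NULLs on the t2 side.
- t1[3] uid=8, zone=PD → 1 match(es) in t2 → 1 row(s).
- t1[4] uid=8, zone=JV → no match; kept with NULLs on the t2 side.
- t1[5] uid=8, zone=PD → 1 match(es) in t2 → 1 row(s).
- t1[6] uid=7, zone=LS → no match; kept with NULLs on the t2 side.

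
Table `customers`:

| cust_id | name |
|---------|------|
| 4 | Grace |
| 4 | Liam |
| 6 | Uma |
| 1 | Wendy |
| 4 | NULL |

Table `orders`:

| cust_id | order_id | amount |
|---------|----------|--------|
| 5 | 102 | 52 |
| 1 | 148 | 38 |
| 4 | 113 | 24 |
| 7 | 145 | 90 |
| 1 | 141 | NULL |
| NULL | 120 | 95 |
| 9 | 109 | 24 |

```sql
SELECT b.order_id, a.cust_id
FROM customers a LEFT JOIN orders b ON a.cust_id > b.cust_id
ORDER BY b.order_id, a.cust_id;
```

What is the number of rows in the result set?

LEFT JOIN keeps every row from `customers`; unmatched rows get NULL for `orders`'s columns.
Matching on a.cust_id > b.cust_id. A NULL in a compared column never satisfies the condition.
- a[0] cust_id=4 → 2 match(es) in b → 2 row(s).
- a[1] cust_id=4 → 2 match(es) in b → 2 row(s).
- a[2] cust_id=6 → 4 match(es) in b → 4 row(s).
- a[3] cust_id=1 → no match; kept with NULLs on the b side.
- a[4] cust_id=4 → 2 match(es) in b → 2 row(s).
Total: 10 matched + 1 padded = 11 rows.

11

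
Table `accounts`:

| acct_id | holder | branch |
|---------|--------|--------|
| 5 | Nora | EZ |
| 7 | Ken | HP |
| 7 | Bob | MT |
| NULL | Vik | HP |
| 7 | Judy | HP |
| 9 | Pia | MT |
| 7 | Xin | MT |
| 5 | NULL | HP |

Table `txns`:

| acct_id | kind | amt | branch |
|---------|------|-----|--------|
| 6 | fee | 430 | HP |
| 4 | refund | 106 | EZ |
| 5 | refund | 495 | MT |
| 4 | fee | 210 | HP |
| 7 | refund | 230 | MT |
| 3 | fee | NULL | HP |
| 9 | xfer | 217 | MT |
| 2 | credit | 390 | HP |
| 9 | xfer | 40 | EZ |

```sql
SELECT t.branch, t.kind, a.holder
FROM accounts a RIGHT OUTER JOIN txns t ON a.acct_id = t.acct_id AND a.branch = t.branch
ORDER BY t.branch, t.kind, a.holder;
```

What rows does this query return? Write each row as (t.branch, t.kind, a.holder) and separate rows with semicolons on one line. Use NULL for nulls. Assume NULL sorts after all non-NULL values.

(EZ, refund, NULL); (EZ, xfer, NULL); (HP, credit, NULL); (HP, fee, NULL); (HP, fee, NULL); (HP, fee, NULL); (MT, refund, Bob); (MT, refund, Xin); (MT, refund, NULL); (MT, xfer, Pia)

RIGHT JOIN keeps every row from `txns`; unmatched rows get NULL for `accounts`'s columns.
Matching on a.acct_id = t.acct_id AND a.branch = t.branch. A NULL in a compared column never satisfies the condition.
- a[0] acct_id=5, branch=EZ → no match.
- a[1] acct_id=7, branch=HP → no match.
- a[2] acct_id=7, branch=MT → 1 match(es) in t → 1 row(s).
- a[3] acct_id=NULL, branch=HP → no match.
- a[4] acct_id=7, branch=HP → no match.
- a[5] acct_id=9, branch=MT → 1 match(es) in t → 1 row(s).
- a[6] acct_id=7, branch=MT → 1 match(es) in t → 1 row(s).
- a[7] acct_id=5, branch=HP → no match.
- 7 row(s) from t found no a partner → padded with NULL.
After projecting and ordering:
t.branch | t.kind | a.holder
EZ | refund | NULL
EZ | xfer | NULL
HP | credit | NULL
HP | fee | NULL
HP | fee | NULL
HP | fee | NULL
MT | refund | Bob
MT | refund | Xin
MT | refund | NULL
MT | xfer | Pia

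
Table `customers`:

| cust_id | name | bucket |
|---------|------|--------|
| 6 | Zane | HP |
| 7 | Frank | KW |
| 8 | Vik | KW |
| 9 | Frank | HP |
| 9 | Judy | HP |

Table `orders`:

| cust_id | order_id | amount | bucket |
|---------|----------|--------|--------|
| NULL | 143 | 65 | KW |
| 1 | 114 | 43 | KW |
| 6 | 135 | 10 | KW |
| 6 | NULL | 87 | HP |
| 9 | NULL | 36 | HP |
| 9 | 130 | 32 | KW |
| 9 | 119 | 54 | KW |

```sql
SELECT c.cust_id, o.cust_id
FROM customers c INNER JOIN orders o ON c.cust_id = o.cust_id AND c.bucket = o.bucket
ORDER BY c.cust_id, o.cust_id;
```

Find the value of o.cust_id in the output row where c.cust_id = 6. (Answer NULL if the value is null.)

6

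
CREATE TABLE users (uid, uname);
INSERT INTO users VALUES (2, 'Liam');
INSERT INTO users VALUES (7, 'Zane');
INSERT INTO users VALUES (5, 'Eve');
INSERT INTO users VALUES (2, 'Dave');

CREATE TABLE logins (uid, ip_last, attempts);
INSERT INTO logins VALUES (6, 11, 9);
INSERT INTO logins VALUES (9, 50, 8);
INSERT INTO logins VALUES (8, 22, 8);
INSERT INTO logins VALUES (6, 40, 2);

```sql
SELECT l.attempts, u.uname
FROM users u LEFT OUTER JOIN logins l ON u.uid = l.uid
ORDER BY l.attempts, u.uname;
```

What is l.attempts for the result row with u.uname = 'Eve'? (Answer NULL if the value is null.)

LEFT JOIN keeps every row from `users`; unmatched rows get NULL for `logins`'s columns.
Matching on u.uid = l.uid.
- u (uid=2) has no partner → padded with NULL.
- u (uid=7) has no partner → padded with NULL.
- u (uid=5) has no partner → padded with NULL.
- u (uid=2) has no partner → padded with NULL.

NULL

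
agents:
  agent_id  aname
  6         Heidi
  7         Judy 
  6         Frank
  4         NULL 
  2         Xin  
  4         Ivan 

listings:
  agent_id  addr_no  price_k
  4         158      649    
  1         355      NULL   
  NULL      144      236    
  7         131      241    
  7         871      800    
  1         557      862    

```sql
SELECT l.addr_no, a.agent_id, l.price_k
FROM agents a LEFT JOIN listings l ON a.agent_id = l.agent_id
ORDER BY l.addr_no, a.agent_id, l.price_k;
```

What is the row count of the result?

7

LEFT JOIN keeps every row from `agents`; unmatched rows get NULL for `listings`'s columns.
Matching on a.agent_id = l.agent_id. A NULL in a compared column never satisfies the condition.
- agent_id=6: no l row matches, row kept with l columns NULL.
- agent_id=7: 2 matching l row(s), so 2 row(s) emitted.
- agent_id=6: no l row matches, row kept with l columns NULL.
- agent_id=4: 1 matching l row(s), so 1 row(s) emitted.
- agent_id=2: no l row matches, row kept with l columns NULL.
- agent_id=4: 1 matching l row(s), so 1 row(s) emitted.
Total: 4 matched + 3 padded = 7 rows.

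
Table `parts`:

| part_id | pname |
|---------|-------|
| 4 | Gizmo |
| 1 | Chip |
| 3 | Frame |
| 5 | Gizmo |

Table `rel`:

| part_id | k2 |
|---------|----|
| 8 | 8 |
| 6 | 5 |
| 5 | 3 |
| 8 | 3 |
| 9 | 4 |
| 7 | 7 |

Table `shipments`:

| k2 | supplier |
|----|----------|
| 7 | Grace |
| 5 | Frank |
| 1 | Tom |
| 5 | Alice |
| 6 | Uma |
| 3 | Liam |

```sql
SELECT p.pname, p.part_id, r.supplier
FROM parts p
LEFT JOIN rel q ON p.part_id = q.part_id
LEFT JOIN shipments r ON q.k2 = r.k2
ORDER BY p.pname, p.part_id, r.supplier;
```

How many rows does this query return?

4

Step 1 — p LEFT JOIN q on part_id → 4 row(s).
Then LEFT JOIN `shipments r` on k2: each of those 4 rows is kept; rows whose q.k2 has no match in r get NULL for r's columns.
Result: 4 row(s).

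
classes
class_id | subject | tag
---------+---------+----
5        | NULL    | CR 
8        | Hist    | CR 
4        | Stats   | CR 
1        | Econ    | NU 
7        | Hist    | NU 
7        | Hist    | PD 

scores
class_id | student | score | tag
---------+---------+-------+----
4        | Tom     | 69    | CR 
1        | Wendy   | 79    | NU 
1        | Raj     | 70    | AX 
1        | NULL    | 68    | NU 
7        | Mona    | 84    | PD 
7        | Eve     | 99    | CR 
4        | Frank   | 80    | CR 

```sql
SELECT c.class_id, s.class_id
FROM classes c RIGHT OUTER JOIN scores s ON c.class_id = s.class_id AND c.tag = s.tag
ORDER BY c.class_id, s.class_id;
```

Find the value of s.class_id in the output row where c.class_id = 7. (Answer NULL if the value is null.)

RIGHT JOIN keeps every row from `scores`; unmatched rows get NULL for `classes`'s columns.
Matching on c.class_id = s.class_id AND c.tag = s.tag.
Matched pairs: 5; unmatched s rows kept: 2.

7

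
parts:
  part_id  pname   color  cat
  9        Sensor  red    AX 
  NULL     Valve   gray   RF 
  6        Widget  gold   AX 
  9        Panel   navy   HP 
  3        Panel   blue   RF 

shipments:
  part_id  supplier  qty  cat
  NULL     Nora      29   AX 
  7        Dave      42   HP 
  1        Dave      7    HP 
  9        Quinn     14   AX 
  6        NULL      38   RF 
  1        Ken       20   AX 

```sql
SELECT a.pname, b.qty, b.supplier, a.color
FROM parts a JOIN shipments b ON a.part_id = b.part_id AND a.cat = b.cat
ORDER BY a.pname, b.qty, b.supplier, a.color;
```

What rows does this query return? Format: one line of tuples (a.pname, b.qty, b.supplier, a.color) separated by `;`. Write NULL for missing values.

(Sensor, 14, Quinn, red)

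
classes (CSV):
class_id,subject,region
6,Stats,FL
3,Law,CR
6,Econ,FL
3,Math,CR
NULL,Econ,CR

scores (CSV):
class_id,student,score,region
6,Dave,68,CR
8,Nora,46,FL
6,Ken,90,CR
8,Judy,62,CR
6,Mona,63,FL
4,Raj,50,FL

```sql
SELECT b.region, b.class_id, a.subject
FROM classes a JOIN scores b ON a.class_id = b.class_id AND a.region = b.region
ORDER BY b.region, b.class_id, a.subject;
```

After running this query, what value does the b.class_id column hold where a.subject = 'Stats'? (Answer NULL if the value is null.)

6

INNER JOIN keeps only pairs where the ON condition holds.
Matching on a.class_id = b.class_id AND a.region = b.region. A NULL in a compared column never satisfies the condition.
Matched pairs: 2.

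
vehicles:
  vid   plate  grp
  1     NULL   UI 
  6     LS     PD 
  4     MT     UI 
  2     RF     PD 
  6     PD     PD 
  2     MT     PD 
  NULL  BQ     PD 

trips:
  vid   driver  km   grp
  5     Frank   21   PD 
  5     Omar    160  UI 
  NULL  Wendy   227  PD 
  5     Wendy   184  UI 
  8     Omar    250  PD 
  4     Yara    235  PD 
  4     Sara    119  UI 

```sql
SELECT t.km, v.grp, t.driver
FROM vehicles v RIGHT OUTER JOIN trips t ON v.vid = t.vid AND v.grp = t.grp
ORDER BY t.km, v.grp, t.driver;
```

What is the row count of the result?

7

RIGHT JOIN keeps every row from `trips`; unmatched rows get NULL for `vehicles`'s columns.
Matching on v.vid = t.vid AND v.grp = t.grp. A NULL in a compared column never satisfies the condition.
- vid=1, grp=UI: no matching t row.
- vid=6, grp=PD: no matching t row.
- vid=4, grp=UI: 1 matching t row(s), so 1 row(s) emitted.
- vid=2, grp=PD: no matching t row.
- vid=6, grp=PD: no matching t row.
- vid=2, grp=PD: no matching t row.
- vid=NULL, grp=PD: no matching t row.
- plus 6 unmatched t row(s), each kept with NULL v columns.
Total: 1 matched + 6 padded = 7 rows.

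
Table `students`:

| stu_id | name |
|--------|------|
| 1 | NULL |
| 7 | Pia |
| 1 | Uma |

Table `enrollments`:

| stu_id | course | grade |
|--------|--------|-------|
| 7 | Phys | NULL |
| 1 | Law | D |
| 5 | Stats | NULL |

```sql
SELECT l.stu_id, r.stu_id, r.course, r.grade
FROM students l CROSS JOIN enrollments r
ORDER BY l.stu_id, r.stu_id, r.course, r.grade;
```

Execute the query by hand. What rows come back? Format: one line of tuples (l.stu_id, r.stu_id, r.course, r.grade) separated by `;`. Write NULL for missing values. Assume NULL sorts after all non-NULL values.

CROSS JOIN pairs every row of `students` with every row of `enrollments`: 3 × 3 = 9 rows.
After projecting and ordering:
l.stu_id | r.stu_id | r.course | r.grade
1 | 1 | Law | D
1 | 1 | Law | D
1 | 5 | Stats | NULL
1 | 5 | Stats | NULL
1 | 7 | Phys | NULL
1 | 7 | Phys | NULL
7 | 1 | Law | D
7 | 5 | Stats | NULL
7 | 7 | Phys | NULL

(1, 1, Law, D); (1, 1, Law, D); (1, 5, Stats, NULL); (1, 5, Stats, NULL); (1, 7, Phys, NULL); (1, 7, Phys, NULL); (7, 1, Law, D); (7, 5, Stats, NULL); (7, 7, Phys, NULL)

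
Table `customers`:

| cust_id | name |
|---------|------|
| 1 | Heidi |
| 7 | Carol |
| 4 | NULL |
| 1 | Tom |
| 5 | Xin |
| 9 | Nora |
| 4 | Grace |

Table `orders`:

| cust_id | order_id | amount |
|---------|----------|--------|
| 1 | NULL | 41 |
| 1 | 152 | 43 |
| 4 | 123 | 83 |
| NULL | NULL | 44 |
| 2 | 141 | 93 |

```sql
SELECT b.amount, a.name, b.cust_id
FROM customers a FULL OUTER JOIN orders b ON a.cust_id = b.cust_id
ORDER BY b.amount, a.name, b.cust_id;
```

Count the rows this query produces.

11

FULL OUTER JOIN keeps every row from both sides; unmatched rows get NULL for the other side's columns.
Matching on a.cust_id = b.cust_id. A NULL in a compared column never satisfies the condition.
- a[0] cust_id=1 → 2 match(es) in b → 2 row(s).
- a[1] cust_id=7 → no match; kept with NULLs on the b side.
- a[2] cust_id=4 → 1 match(es) in b → 1 row(s).
- a[3] cust_id=1 → 2 match(es) in b → 2 row(s).
- a[4] cust_id=5 → no match; kept with NULLs on the b side.
- a[5] cust_id=9 → no match; kept with NULLs on the b side.
- a[6] cust_id=4 → 1 match(es) in b → 1 row(s).
- plus 2 unmatched b row(s), each kept with NULL a columns.
Total: 6 matched + 5 padded = 11 rows.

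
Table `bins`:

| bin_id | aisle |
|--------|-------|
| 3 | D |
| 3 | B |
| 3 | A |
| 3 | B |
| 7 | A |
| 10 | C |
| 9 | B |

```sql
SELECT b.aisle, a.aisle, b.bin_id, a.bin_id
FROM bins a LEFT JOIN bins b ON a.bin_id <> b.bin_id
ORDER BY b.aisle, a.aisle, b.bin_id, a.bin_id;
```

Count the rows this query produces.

LEFT JOIN keeps every row from `bins a`; unmatched rows get NULL for `bins b`'s columns.
Matching on a.bin_id <> b.bin_id.
- a (bin_id=3) pairs with 3 row(s) of b.
- a (bin_id=3) pairs with 3 row(s) of b.
- a (bin_id=3) pairs with 3 row(s) of b.
- a (bin_id=3) pairs with 3 row(s) of b.
- a (bin_id=7) pairs with 6 row(s) of b.
- a (bin_id=10) pairs with 6 row(s) of b.
- a (bin_id=9) pairs with 6 row(s) of b.
Total: 30 rows.

30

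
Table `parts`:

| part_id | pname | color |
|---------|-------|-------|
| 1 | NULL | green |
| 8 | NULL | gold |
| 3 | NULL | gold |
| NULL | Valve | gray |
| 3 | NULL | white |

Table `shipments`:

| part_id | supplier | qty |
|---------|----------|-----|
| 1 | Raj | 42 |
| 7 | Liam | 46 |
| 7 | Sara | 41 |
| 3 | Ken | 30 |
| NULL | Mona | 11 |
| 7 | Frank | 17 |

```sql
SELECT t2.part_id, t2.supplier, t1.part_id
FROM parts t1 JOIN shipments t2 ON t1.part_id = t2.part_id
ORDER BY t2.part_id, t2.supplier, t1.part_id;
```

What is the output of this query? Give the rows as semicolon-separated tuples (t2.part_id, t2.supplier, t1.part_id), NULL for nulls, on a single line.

(1, Raj, 1); (3, Ken, 3); (3, Ken, 3)

INNER JOIN keeps only pairs where the ON condition holds.
Matching on t1.part_id = t2.part_id. A NULL in a compared column never satisfies the condition.
- t1[0] part_id=1 → 1 match(es) in t2 → 1 row(s).
- t1[1] part_id=8 → no match; dropped.
- t1[2] part_id=3 → 1 match(es) in t2 → 1 row(s).
- t1[3] part_id=NULL → no match; dropped.
- t1[4] part_id=3 → 1 match(es) in t2 → 1 row(s).
After projecting and ordering:
t2.part_id | t2.supplier | t1.part_id
1 | Raj | 1
3 | Ken | 3
3 | Ken | 3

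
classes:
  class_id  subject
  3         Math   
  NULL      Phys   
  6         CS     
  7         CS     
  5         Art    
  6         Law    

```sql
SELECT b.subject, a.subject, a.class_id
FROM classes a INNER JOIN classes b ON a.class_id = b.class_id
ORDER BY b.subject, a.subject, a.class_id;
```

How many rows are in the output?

INNER JOIN keeps only pairs where the ON condition holds.
Matching on a.class_id = b.class_id. A NULL in a compared column never satisfies the condition.
- class_id=3: 1 matching b row(s), so 1 row(s) emitted.
- class_id=NULL: no matching b row, dropped.
- class_id=6: 2 matching b row(s), so 2 row(s) emitted.
- class_id=7: 1 matching b row(s), so 1 row(s) emitted.
- class_id=5: 1 matching b row(s), so 1 row(s) emitted.
- class_id=6: 2 matching b row(s), so 2 row(s) emitted.
Total: 7 rows.

7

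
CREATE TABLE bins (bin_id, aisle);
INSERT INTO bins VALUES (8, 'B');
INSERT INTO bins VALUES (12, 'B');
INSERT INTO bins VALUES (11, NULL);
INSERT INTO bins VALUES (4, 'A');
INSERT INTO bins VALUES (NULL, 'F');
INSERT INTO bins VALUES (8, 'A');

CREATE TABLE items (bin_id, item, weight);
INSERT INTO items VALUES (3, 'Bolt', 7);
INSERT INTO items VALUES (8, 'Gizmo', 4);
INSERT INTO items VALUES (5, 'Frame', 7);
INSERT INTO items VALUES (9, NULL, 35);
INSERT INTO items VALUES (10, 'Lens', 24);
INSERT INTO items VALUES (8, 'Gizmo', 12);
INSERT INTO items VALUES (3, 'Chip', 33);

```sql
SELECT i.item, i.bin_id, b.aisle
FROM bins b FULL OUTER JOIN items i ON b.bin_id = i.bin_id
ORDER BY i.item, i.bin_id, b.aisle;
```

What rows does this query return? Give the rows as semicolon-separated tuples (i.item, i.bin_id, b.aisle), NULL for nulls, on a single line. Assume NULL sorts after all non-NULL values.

(Bolt, 3, NULL); (Chip, 3, NULL); (Frame, 5, NULL); (Gizmo, 8, A); (Gizmo, 8, A); (Gizmo, 8, B); (Gizmo, 8, B); (Lens, 10, NULL); (NULL, 9, NULL); (NULL, NULL, A); (NULL, NULL, B); (NULL, NULL, F); (NULL, NULL, NULL)

FULL OUTER JOIN keeps every row from both sides; unmatched rows get NULL for the other side's columns.
Matching on b.bin_id = i.bin_id. A NULL in a compared column never satisfies the condition.
Matched pairs: 4; unmatched b rows kept: 4; unmatched i rows kept: 5.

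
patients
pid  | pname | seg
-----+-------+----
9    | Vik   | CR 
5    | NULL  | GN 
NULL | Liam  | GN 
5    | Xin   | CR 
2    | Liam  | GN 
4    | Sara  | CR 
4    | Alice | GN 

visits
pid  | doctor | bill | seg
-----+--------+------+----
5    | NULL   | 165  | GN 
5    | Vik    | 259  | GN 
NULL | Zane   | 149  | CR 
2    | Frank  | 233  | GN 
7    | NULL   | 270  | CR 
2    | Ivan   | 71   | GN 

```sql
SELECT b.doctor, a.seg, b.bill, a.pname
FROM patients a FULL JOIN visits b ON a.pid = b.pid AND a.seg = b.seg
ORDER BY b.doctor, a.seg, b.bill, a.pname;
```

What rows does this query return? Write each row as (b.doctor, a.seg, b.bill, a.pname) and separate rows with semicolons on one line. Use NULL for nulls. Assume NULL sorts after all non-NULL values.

(Frank, GN, 233, Liam); (Ivan, GN, 71, Liam); (Vik, GN, 259, NULL); (Zane, NULL, 149, NULL); (NULL, CR, NULL, Sara); (NULL, CR, NULL, Vik); (NULL, CR, NULL, Xin); (NULL, GN, 165, NULL); (NULL, GN, NULL, Alice); (NULL, GN, NULL, Liam); (NULL, NULL, 270, NULL)

FULL OUTER JOIN keeps every row from both sides; unmatched rows get NULL for the other side's columns.
Matching on a.pid = b.pid AND a.seg = b.seg. A NULL in a compared column never satisfies the condition.
- a row (pid=9, seg=CR): no match → kept, b columns NULL.
- a row (pid=5, seg=GN): matches 2 b row(s) → 2 output row(s).
- a row (pid=NULL, seg=GN): no match → kept, b columns NULL.
- a row (pid=5, seg=CR): no match → kept, b columns NULL.
- a row (pid=2, seg=GN): matches 2 b row(s) → 2 output row(s).
- a row (pid=4, seg=CR): no match → kept, b columns NULL.
- a row (pid=4, seg=GN): no match → kept, b columns NULL.
- plus 2 unmatched b row(s), each kept with NULL a columns.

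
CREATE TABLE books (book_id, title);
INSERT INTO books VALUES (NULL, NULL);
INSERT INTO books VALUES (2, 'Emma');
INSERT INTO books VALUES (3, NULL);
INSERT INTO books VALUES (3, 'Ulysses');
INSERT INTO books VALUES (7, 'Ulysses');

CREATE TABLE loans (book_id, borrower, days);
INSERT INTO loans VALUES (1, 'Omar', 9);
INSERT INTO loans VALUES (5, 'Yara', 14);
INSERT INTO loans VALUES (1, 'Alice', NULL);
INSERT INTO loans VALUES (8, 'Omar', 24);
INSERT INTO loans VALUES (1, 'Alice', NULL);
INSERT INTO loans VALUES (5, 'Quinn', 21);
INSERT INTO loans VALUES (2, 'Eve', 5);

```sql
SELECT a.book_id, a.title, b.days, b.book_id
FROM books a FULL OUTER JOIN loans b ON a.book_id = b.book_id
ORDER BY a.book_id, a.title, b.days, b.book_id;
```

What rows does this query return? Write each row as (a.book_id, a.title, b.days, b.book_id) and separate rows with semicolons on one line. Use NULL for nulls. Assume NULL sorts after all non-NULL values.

FULL OUTER JOIN keeps every row from both sides; unmatched rows get NULL for the other side's columns.
Matching on a.book_id = b.book_id. A NULL in a compared column never satisfies the condition.
- a[0] book_id=NULL → no match; kept with NULLs on the b side.
- a[1] book_id=2 → 1 match(es) in b → 1 row(s).
- a[2] book_id=3 → no match; kept with NULLs on the b side.
- a[3] book_id=3 → no match; kept with NULLs on the b side.
- a[4] book_id=7 → no match; kept with NULLs on the b side.
- plus 6 unmatched b row(s), each kept with NULL a columns.

(2, Emma, 5, 2); (3, Ulysses, NULL, NULL); (3, NULL, NULL, NULL); (7, Ulysses, NULL, NULL); (NULL, NULL, 9, 1); (NULL, NULL, 14, 5); (NULL, NULL, 21, 5); (NULL, NULL, 24, 8); (NULL, NULL, NULL, 1); (NULL, NULL, NULL, 1); (NULL, NULL, NULL, NULL)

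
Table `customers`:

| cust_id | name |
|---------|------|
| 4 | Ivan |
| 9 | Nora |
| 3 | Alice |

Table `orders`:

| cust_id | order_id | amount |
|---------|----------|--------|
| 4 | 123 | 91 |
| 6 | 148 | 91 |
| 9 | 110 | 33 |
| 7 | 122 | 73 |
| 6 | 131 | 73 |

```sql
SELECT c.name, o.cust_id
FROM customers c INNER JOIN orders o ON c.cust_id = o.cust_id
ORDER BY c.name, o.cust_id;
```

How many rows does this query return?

2

INNER JOIN keeps only pairs where the ON condition holds.
Matching on c.cust_id = o.cust_id.
- c[0] cust_id=4 → 1 match(es) in o → 1 row(s).
- c[1] cust_id=9 → 1 match(es) in o → 1 row(s).
- c[2] cust_id=3 → no match; dropped.
Total: 2 rows.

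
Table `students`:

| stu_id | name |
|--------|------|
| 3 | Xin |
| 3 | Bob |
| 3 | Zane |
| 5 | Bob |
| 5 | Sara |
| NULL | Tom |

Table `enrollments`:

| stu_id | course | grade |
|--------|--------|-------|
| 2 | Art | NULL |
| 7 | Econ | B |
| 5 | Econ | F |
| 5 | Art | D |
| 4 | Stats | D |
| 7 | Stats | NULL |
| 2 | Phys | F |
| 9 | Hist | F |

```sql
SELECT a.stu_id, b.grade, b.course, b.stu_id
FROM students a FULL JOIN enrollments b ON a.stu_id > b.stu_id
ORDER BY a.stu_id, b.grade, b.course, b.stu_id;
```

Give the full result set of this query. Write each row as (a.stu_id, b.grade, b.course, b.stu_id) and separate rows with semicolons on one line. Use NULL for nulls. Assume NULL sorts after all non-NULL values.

FULL OUTER JOIN keeps every row from both sides; unmatched rows get NULL for the other side's columns.
Matching on a.stu_id > b.stu_id. A NULL in a compared column never satisfies the condition.
- a (stu_id=3) pairs with 2 row(s) of b.
- a (stu_id=3) pairs with 2 row(s) of b.
- a (stu_id=3) pairs with 2 row(s) of b.
- a (stu_id=5) pairs with 3 row(s) of b.
- a (stu_id=5) pairs with 3 row(s) of b.
- a (stu_id=NULL) has no partner → padded with NULL.
- 5 row(s) from b found no a partner → padded with NULL.

(3, F, Phys, 2); (3, F, Phys, 2); (3, F, Phys, 2); (3, NULL, Art, 2); (3, NULL, Art, 2); (3, NULL, Art, 2); (5, D, Stats, 4); (5, D, Stats, 4); (5, F, Phys, 2); (5, F, Phys, 2); (5, NULL, Art, 2); (5, NULL, Art, 2); (NULL, B, Econ, 7); (NULL, D, Art, 5); (NULL, F, Econ, 5); (NULL, F, Hist, 9); (NULL, NULL, Stats, 7); (NULL, NULL, NULL, NULL)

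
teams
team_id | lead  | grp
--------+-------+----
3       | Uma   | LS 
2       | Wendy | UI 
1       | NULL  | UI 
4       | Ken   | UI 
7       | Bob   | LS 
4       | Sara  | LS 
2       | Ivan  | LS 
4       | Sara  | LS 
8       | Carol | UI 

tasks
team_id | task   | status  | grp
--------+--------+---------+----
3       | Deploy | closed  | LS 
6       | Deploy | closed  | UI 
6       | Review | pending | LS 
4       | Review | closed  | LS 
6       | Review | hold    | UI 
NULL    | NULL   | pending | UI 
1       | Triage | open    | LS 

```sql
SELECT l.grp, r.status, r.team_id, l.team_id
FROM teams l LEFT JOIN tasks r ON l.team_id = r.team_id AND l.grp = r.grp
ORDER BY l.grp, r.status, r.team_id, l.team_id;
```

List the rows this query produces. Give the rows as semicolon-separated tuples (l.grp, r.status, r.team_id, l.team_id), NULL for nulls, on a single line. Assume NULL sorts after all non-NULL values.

(LS, closed, 3, 3); (LS, closed, 4, 4); (LS, closed, 4, 4); (LS, NULL, NULL, 2); (LS, NULL, NULL, 7); (UI, NULL, NULL, 1); (UI, NULL, NULL, 2); (UI, NULL, NULL, 4); (UI, NULL, NULL, 8)

LEFT JOIN keeps every row from `teams`; unmatched rows get NULL for `tasks`'s columns.
Matching on l.team_id = r.team_id AND l.grp = r.grp. A NULL in a compared column never satisfies the condition.
- l[0] team_id=3, grp=LS → 1 match(es) in r → 1 row(s).
- l[1] team_id=2, grp=UI → no match; kept with NULLs on the r side.
- l[2] team_id=1, grp=UI → no match; kept with NULLs on the r side.
- l[3] team_id=4, grp=UI → no match; kept with NULLs on the r side.
- l[4] team_id=7, grp=LS → no match; kept with NULLs on the r side.
- l[5] team_id=4, grp=LS → 1 match(es) in r → 1 row(s).
- l[6] team_id=2, grp=LS → no match; kept with NULLs on the r side.
- l[7] team_id=4, grp=LS → 1 match(es) in r → 1 row(s).
- l[8] team_id=8, grp=UI → no match; kept with NULLs on the r side.
After projecting and ordering:
l.grp | r.status | r.team_id | l.team_id
LS | closed | 3 | 3
LS | closed | 4 | 4
LS | closed | 4 | 4
LS | NULL | NULL | 2
LS | NULL | NULL | 7
UI | NULL | NULL | 1
UI | NULL | NULL | 2
UI | NULL | NULL | 4
UI | NULL | NULL | 8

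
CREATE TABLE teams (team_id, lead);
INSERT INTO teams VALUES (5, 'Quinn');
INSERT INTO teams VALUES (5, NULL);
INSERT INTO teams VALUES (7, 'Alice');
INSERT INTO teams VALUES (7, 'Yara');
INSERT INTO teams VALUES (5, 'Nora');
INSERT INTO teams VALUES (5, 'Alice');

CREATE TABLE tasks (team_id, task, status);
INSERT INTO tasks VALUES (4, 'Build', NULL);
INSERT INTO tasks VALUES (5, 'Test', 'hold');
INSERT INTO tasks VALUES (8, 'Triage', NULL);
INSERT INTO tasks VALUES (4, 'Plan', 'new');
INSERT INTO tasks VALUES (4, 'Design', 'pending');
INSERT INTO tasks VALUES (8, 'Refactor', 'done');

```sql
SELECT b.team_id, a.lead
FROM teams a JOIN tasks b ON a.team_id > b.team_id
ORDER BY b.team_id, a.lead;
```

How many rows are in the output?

20

INNER JOIN keeps only pairs where the ON condition holds.
Matching on a.team_id > b.team_id.
- a row (team_id=5): matches 3 b row(s) → 3 output row(s).
- a row (team_id=5): matches 3 b row(s) → 3 output row(s).
- a row (team_id=7): matches 4 b row(s) → 4 output row(s).
- a row (team_id=7): matches 4 b row(s) → 4 output row(s).
- a row (team_id=5): matches 3 b row(s) → 3 output row(s).
- a row (team_id=5): matches 3 b row(s) → 3 output row(s).
Total: 20 rows.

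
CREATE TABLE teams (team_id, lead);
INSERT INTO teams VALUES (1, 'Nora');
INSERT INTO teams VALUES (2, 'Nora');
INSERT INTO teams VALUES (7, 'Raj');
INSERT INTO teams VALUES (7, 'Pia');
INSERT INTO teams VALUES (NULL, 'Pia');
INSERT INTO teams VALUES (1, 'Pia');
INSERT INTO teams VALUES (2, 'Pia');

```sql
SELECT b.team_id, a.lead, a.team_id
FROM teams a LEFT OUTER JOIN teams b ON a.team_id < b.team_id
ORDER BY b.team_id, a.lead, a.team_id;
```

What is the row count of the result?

15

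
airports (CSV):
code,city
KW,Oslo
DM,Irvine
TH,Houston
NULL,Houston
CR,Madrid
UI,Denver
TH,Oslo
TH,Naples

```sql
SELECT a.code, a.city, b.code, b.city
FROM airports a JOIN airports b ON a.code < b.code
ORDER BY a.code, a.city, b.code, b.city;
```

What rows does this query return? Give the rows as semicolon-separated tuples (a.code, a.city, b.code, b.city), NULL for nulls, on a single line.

(CR, Madrid, DM, Irvine); (CR, Madrid, KW, Oslo); (CR, Madrid, TH, Houston); (CR, Madrid, TH, Naples); (CR, Madrid, TH, Oslo); (CR, Madrid, UI, Denver); (DM, Irvine, KW, Oslo); (DM, Irvine, TH, Houston); (DM, Irvine, TH, Naples); (DM, Irvine, TH, Oslo); (DM, Irvine, UI, Denver); (KW, Oslo, TH, Houston); (KW, Oslo, TH, Naples); (KW, Oslo, TH, Oslo); (KW, Oslo, UI, Denver); (TH, Houston, UI, Denver); (TH, Naples, UI, Denver); (TH, Oslo, UI, Denver)

INNER JOIN keeps only pairs where the ON condition holds.
Matching on a.code < b.code. A NULL in a compared column never satisfies the condition.
Matched pairs: 18.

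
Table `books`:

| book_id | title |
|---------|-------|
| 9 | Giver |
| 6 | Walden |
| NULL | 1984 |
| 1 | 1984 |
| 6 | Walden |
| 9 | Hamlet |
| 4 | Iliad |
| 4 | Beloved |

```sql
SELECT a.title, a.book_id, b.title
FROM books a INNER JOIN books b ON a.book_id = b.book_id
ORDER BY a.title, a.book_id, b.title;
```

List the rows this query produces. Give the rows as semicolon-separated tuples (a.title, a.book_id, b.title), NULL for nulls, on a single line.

(1984, 1, 1984); (Beloved, 4, Beloved); (Beloved, 4, Iliad); (Giver, 9, Giver); (Giver, 9, Hamlet); (Hamlet, 9, Giver); (Hamlet, 9, Hamlet); (Iliad, 4, Beloved); (Iliad, 4, Iliad); (Walden, 6, Walden); (Walden, 6, Walden); (Walden, 6, Walden); (Walden, 6, Walden)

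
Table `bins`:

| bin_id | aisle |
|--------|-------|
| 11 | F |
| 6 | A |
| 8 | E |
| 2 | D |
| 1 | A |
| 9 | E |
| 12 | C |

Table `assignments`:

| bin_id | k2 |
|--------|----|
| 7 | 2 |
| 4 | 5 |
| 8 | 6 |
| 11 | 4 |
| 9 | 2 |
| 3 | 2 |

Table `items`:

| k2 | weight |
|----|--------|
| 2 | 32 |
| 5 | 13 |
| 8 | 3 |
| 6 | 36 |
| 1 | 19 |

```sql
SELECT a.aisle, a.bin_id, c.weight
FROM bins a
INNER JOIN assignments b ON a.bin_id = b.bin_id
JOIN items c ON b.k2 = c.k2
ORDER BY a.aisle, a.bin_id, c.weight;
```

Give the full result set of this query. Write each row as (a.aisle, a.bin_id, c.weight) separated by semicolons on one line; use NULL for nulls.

(E, 8, 36); (E, 9, 32)

Joins associate left-to-right: bins INNER JOIN assignments on bin_id gives 3 intermediate row(s).
Then INNER JOIN `items c` on k2: keep only rows whose b.k2 appears in c.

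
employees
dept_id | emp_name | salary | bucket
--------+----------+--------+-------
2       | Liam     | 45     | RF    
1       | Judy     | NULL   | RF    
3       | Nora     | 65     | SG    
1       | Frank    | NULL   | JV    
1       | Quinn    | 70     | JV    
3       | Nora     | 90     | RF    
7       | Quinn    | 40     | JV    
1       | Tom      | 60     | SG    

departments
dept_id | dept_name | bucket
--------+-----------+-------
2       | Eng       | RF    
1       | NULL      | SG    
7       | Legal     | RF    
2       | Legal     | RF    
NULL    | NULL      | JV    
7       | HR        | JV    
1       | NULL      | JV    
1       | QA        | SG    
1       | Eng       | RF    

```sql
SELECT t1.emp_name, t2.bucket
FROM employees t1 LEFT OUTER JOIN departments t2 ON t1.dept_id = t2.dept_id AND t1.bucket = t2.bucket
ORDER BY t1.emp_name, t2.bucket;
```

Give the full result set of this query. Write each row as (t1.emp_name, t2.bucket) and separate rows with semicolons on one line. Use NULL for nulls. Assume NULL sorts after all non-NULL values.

LEFT JOIN keeps every row from `employees`; unmatched rows get NULL for `departments`'s columns.
Matching on t1.dept_id = t2.dept_id AND t1.bucket = t2.bucket. A NULL in a compared column never satisfies the condition.
- t1 (dept_id=2, bucket=RF) pairs with 2 row(s) of t2.
- t1 (dept_id=1, bucket=RF) pairs with 1 row(s) of t2.
- t1 (dept_id=3, bucket=SG) has no partner → padded with NULL.
- t1 (dept_id=1, bucket=JV) pairs with 1 row(s) of t2.
- t1 (dept_id=1, bucket=JV) pairs with 1 row(s) of t2.
- t1 (dept_id=3, bucket=RF) has no partner → padded with NULL.
- t1 (dept_id=7, bucket=JV) pairs with 1 row(s) of t2.
- t1 (dept_id=1, bucket=SG) pairs with 2 row(s) of t2.
After projecting and ordering:
t1.emp_name | t2.bucket
Frank | JV
Judy | RF
Liam | RF
Liam | RF
Nora | NULL
Nora | NULL
Quinn | JV
Quinn | JV
Tom | SG
Tom | SG

(Frank, JV); (Judy, RF); (Liam, RF); (Liam, RF); (Nora, NULL); (Nora, NULL); (Quinn, JV); (Quinn, JV); (Tom, SG); (Tom, SG)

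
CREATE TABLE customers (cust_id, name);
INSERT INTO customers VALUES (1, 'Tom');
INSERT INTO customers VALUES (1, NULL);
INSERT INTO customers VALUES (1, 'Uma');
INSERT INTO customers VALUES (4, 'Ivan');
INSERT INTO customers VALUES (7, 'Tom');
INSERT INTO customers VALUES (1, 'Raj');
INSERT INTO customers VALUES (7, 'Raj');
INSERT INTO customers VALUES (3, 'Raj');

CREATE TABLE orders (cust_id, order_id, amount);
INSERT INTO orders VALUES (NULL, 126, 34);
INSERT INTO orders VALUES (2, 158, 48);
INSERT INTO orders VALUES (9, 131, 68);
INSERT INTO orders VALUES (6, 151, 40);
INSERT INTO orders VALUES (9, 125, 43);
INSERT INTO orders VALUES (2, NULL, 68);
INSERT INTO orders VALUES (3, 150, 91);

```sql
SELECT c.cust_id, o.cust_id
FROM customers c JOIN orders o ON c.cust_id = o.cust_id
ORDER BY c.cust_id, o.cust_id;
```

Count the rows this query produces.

INNER JOIN keeps only pairs where the ON condition holds.
Matching on c.cust_id = o.cust_id. A NULL in a compared column never satisfies the condition.
- cust_id=1: no matching o row, dropped.
- cust_id=1: no matching o row, dropped.
- cust_id=1: no matching o row, dropped.
- cust_id=4: no matching o row, dropped.
- cust_id=7: no matching o row, dropped.
- cust_id=1: no matching o row, dropped.
- cust_id=7: no matching o row, dropped.
- cust_id=3: 1 matching o row(s), so 1 row(s) emitted.
Total: 1 rows.

1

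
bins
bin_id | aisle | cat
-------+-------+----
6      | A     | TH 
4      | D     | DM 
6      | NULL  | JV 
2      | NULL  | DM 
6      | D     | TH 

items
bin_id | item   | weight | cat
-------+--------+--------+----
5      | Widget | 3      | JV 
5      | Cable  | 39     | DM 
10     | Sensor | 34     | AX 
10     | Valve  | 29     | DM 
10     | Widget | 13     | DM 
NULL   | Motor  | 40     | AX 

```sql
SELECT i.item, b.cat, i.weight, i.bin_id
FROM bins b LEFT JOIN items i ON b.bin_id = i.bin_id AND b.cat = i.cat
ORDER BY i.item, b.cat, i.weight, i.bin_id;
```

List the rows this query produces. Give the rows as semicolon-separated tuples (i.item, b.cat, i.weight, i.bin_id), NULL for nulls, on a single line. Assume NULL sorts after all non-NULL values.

(NULL, DM, NULL, NULL); (NULL, DM, NULL, NULL); (NULL, JV, NULL, NULL); (NULL, TH, NULL, NULL); (NULL, TH, NULL, NULL)

LEFT JOIN keeps every row from `bins`; unmatched rows get NULL for `items`'s columns.
Matching on b.bin_id = i.bin_id AND b.cat = i.cat. A NULL in a compared column never satisfies the condition.
Matched pairs: 0; unmatched b rows kept: 5.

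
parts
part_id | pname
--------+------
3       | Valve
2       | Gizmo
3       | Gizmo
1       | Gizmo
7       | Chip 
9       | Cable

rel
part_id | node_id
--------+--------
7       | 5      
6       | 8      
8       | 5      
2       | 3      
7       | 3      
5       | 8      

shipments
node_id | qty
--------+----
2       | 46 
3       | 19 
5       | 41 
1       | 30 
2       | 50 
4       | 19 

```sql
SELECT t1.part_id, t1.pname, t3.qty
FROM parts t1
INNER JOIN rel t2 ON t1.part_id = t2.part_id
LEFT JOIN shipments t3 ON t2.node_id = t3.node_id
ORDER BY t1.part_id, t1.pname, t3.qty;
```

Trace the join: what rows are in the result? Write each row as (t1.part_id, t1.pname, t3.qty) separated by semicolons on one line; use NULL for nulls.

Step 1 — t1 INNER JOIN t2 on part_id → 3 row(s).
Then LEFT JOIN `shipments t3` on node_id: each of those 3 rows is kept; rows whose t2.node_id has no match in t3 get NULL for t3's columns.

(2, Gizmo, 19); (7, Chip, 19); (7, Chip, 41)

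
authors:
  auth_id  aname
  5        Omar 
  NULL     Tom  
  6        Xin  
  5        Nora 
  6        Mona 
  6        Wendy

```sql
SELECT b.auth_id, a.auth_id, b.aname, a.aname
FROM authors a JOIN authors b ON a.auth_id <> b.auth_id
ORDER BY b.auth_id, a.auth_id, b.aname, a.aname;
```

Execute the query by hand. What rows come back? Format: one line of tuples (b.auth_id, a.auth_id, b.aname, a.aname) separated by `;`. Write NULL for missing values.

INNER JOIN keeps only pairs where the ON condition holds.
Matching on a.auth_id <> b.auth_id. A NULL in a compared column never satisfies the condition.
- auth_id=5: 3 matching b row(s), so 3 row(s) emitted.
- auth_id=NULL: no matching b row, dropped.
- auth_id=6: 2 matching b row(s), so 2 row(s) emitted.
- auth_id=5: 3 matching b row(s), so 3 row(s) emitted.
- auth_id=6: 2 matching b row(s), so 2 row(s) emitted.
- auth_id=6: 2 matching b row(s), so 2 row(s) emitted.

(5, 6, Nora, Mona); (5, 6, Nora, Wendy); (5, 6, Nora, Xin); (5, 6, Omar, Mona); (5, 6, Omar, Wendy); (5, 6, Omar, Xin); (6, 5, Mona, Nora); (6, 5, Mona, Omar); (6, 5, Wendy, Nora); (6, 5, Wendy, Omar); (6, 5, Xin, Nora); (6, 5, Xin, Omar)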